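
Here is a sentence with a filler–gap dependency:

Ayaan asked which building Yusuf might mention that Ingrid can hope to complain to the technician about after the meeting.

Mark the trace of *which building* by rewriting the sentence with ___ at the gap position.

In situ: Yusuf might mention that Ingrid can hope to complain to the technician about which building after the meeting.
'which building' functions as the object of the preposition 'about'. The gap is right after 'about'.

Ayaan asked which building Yusuf might mention that Ingrid can hope to complain to the technician about ___ after the meeting.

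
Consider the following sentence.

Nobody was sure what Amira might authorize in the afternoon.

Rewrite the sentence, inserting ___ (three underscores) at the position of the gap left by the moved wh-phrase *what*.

Before movement: Amira might authorize what in the afternoon.
'what' is the direct object of 'authorize'. The gap is right after 'authorize'.

Nobody was sure what Amira might authorize ___ in the afternoon.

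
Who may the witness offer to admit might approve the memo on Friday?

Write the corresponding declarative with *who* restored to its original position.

The witness may offer to admit who might approve the memo on Friday.

The filler 'who' is interpreted as the subject of the clause embedded under 'admit'. Wh-movement fronts it, leaving a gap right after 'admit':
Who may the witness offer to admit ___ might approve the memo on Friday?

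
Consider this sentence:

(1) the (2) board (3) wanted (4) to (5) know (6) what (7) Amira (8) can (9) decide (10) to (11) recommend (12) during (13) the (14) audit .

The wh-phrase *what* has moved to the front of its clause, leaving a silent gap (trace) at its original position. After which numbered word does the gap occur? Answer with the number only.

Pre-movement form: Amira can decide to recommend what during the audit.
The filler 'what' is interpreted as the direct object of 'recommend'. Fronting leaves a gap immediately after 'recommend':
The board wanted to know what Amira can decide to recommend ___ during the audit.
'recommend' is word 11.

11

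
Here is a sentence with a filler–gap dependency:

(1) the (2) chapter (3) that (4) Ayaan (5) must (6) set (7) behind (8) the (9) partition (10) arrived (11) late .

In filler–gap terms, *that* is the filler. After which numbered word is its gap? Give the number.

The filler 'that' is interpreted as the direct object of 'set'. Wh-movement fronts it, leaving a gap right after 'set':
The chapter that Ayaan must set ___ behind the partition arrived late.
'set' is word 6.

6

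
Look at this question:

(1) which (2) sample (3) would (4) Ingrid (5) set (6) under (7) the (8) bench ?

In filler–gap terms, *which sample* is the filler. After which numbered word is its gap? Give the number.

5

Pre-movement form: Ingrid would set which sample under the bench.
'which sample' functions as the direct object of 'set'. It moves to the left edge, and the trace sits right after 'set':
Which sample would Ingrid set ___ under the bench?
'set' is word 5.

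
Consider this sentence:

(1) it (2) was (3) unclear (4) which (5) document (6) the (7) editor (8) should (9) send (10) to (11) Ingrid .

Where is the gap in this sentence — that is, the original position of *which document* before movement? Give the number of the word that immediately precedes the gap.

Before movement: The editor should send which document to Ingrid.
'which document' functions as the direct object of 'send'. It moves to the left edge, and the trace sits right after 'send':
It was unclear which document the editor should send ___ to Ingrid.
'send' is word 9.

9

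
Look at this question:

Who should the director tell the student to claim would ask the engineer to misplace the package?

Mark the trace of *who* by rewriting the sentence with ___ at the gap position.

Who should the director tell the student to claim ___ would ask the engineer to misplace the package?

In situ: The director should tell the student to claim who would ask the engineer to misplace the package.
The filler 'who' is interpreted as the subject of the clause embedded under 'claim'. The gap is right after 'claim'.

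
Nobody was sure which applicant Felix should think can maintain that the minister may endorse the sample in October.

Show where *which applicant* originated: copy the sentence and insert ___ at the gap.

Nobody was sure which applicant Felix should think ___ can maintain that the minister may endorse the sample in October.

Before movement: Felix should think which applicant can maintain that the minister may endorse the sample in October.
The filler 'which applicant' is interpreted as the subject of the clause embedded under 'think'. The gap is right after 'think'.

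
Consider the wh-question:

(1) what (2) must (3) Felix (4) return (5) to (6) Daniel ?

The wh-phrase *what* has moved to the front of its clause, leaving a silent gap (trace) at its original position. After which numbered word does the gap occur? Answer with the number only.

4

Before movement: Felix must return what to Daniel.
The filler 'what' is interpreted as the direct object of 'return'. Wh-movement fronts it, leaving a gap right after 'return':
What must Felix return ___ to Daniel?
'return' is word 4.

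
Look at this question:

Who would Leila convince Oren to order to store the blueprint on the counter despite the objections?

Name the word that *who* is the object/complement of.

order

In situ: Leila would convince Oren to order who to store the blueprint on the counter despite the objections.
The filler 'who' is interpreted as the direct object of 'order'. It moves to the left edge, and the trace sits right after 'order':
Who would Leila convince Oren to order ___ to store the blueprint on the counter despite the objections?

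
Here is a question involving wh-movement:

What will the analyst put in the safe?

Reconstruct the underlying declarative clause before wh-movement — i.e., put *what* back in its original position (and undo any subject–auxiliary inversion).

'what' functions as the direct object of 'put'. Fronting leaves a gap immediately after 'put':
What will the analyst put ___ in the safe?

The analyst will put what in the safe.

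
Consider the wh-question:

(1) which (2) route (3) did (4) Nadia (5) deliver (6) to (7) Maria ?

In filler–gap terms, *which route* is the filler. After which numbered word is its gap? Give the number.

Before movement: Nadia did deliver which route to Maria.
'which route' functions as the direct object of 'deliver'. Wh-movement fronts it, leaving a gap right after 'deliver':
Which route did Nadia deliver ___ to Maria?
'deliver' is word 5.

5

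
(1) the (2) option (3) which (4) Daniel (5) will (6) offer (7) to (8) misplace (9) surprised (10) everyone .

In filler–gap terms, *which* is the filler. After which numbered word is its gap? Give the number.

8

The filler 'which' is interpreted as the direct object of 'misplace'. It moves to the left edge, and the trace sits right after 'misplace':
The option which Daniel will offer to misplace ___ surprised everyone.
'misplace' is word 8.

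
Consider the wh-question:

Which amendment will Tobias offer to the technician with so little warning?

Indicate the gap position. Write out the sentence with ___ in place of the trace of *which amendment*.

Which amendment will Tobias offer ___ to the technician with so little warning?

In situ: Tobias will offer which amendment to the technician with so little warning.
'which amendment' functions as the direct object of 'offer'. The gap is right after 'offer'.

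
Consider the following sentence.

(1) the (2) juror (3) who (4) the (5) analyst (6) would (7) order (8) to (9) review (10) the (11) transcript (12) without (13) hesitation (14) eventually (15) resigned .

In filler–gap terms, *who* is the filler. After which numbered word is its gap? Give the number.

'who' is the direct object of 'order'. Wh-movement fronts it, leaving a gap right after 'order':
The juror who the analyst would order ___ to review the transcript without hesitation eventually resigned.
'order' is word 7.

7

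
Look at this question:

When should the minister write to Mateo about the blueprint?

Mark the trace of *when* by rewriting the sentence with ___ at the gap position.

When should the minister write to Mateo about the blueprint ___?

In situ: The minister should write to Mateo about the blueprint when.
'when' functions as the temporal adjunct. The gap is right after 'blueprint'.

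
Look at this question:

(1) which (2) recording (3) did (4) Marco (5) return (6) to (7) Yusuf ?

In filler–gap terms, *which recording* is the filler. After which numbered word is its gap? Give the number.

5

Underlying clause: Marco did return which recording to Yusuf.
The filler 'which recording' is interpreted as the direct object of 'return'. It moves to the left edge, and the trace sits right after 'return':
Which recording did Marco return ___ to Yusuf?
'return' is word 5.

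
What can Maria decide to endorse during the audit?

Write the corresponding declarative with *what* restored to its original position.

The filler 'what' is interpreted as the direct object of 'endorse'. It moves to the left edge, and the trace sits right after 'endorse':
What can Maria decide to endorse ___ during the audit?

Maria can decide to endorse what during the audit.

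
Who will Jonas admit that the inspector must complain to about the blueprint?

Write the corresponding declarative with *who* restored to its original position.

'who' is the object of the preposition 'to'. Fronting leaves a gap immediately after 'to':
Who will Jonas admit that the inspector must complain to ___ about the blueprint?

Jonas will admit that the inspector must complain to who about the blueprint.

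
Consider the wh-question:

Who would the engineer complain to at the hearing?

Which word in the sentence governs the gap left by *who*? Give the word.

to

Underlying clause: The engineer would complain to who at the hearing.
'who' functions as the object of the preposition 'to'. Wh-movement fronts it, leaving a gap right after 'to':
Who would the engineer complain to ___ at the hearing?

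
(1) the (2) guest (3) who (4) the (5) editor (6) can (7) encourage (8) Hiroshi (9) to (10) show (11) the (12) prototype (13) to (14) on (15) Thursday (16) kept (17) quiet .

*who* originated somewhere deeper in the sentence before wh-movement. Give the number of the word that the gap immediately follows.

13

'who' functions as the object of the preposition 'to' (recipient of 'show'). It moves to the left edge, and the trace sits right after 'to':
The guest who the editor can encourage Hiroshi to show the prototype to ___ on Thursday kept quiet.
'to' is word 13.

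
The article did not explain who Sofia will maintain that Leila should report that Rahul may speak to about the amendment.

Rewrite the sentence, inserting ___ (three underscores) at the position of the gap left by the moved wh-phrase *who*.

Before movement: Sofia will maintain that Leila should report that Rahul may speak to who about the amendment.
'who' functions as the object of the preposition 'to'. The gap is right after 'to'.

The article did not explain who Sofia will maintain that Leila should report that Rahul may speak to ___ about the amendment.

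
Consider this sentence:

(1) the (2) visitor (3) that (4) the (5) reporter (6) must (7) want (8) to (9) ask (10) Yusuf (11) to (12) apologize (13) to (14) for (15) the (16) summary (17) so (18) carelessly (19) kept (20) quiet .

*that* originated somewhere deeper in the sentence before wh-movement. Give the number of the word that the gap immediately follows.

13

The filler 'that' is interpreted as the object of the preposition 'to'. It moves to the left edge, and the trace sits right after 'to':
The visitor that the reporter must want to ask Yusuf to apologize to ___ for the summary so carelessly kept quiet.
'to' is word 13.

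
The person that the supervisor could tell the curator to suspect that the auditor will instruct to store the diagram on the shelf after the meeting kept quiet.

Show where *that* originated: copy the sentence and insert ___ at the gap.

'that' functions as the direct object of 'instruct'. The gap is right after 'instruct'.

The person that the supervisor could tell the curator to suspect that the auditor will instruct ___ to store the diagram on the shelf after the meeting kept quiet.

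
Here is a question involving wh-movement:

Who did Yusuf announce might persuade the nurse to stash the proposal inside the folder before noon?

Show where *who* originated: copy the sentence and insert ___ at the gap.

Before movement: Yusuf did announce who might persuade the nurse to stash the proposal inside the folder before noon.
'who' functions as the subject of the clause embedded under 'announce'. The gap is right after 'announce'.

Who did Yusuf announce ___ might persuade the nurse to stash the proposal inside the folder before noon?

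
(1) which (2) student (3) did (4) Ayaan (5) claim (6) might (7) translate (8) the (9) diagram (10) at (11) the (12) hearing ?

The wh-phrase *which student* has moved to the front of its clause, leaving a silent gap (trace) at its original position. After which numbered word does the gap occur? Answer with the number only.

5

Pre-movement form: Ayaan did claim which student might translate the diagram at the hearing.
'which student' functions as the subject of the clause embedded under 'claim'. Fronting leaves a gap immediately after 'claim':
Which student did Ayaan claim ___ might translate the diagram at the hearing?
'claim' is word 5.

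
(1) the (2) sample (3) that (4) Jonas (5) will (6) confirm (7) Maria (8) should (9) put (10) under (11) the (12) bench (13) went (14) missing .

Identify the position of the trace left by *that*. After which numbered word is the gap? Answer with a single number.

9

The filler 'that' is interpreted as the direct object of 'put'. It moves to the left edge, and the trace sits right after 'put':
The sample that Jonas will confirm Maria should put ___ under the bench went missing.
'put' is word 9.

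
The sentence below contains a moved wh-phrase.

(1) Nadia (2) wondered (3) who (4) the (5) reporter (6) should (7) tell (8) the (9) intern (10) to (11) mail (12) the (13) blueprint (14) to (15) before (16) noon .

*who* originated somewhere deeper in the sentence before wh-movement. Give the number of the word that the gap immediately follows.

14

Underlying clause: The reporter should tell the intern to mail the blueprint to who before noon.
'who' is the object of the preposition 'to' (recipient of 'mail'). It moves to the left edge, and the trace sits right after 'to':
Nadia wondered who the reporter should tell the intern to mail the blueprint to ___ before noon.
'to' is word 14.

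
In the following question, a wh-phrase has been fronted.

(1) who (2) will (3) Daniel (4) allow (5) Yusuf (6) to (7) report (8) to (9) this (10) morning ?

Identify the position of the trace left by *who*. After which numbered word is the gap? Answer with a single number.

8

Pre-movement form: Daniel will allow Yusuf to report to who this morning.
'who' functions as the object of the preposition 'to'. It moves to the left edge, and the trace sits right after 'to':
Who will Daniel allow Yusuf to report to ___ this morning?
'to' is word 8.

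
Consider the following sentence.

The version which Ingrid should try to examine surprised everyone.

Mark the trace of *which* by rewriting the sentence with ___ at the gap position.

The version which Ingrid should try to examine ___ surprised everyone.

'which' functions as the direct object of 'examine'. The gap is right after 'examine'.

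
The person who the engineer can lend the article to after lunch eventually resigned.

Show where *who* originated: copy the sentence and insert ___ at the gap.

'who' is the object of the preposition 'to' (recipient of 'lend'). The gap is right after 'to'.

The person who the engineer can lend the article to ___ after lunch eventually resigned.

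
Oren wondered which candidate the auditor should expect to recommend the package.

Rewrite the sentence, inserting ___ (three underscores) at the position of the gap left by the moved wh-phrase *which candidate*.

Pre-movement form: The auditor should expect which candidate to recommend the package.
'which candidate' is the direct object of 'expect'. The gap is right after 'expect'.

Oren wondered which candidate the auditor should expect ___ to recommend the package.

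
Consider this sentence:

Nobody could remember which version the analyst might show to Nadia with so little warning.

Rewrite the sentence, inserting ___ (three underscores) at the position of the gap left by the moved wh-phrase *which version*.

In situ: The analyst might show which version to Nadia with so little warning.
'which version' is the direct object of 'show'. The gap is right after 'show'.

Nobody could remember which version the analyst might show ___ to Nadia with so little warning.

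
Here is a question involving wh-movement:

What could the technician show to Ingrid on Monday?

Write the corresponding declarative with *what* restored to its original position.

The technician could show what to Ingrid on Monday.

The filler 'what' is interpreted as the direct object of 'show'. Wh-movement fronts it, leaving a gap right after 'show':
What could the technician show ___ to Ingrid on Monday?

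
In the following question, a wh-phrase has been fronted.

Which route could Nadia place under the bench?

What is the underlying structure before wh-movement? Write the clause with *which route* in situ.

Nadia could place which route under the bench.

The filler 'which route' is interpreted as the direct object of 'place'. Wh-movement fronts it, leaving a gap right after 'place':
Which route could Nadia place ___ under the bench?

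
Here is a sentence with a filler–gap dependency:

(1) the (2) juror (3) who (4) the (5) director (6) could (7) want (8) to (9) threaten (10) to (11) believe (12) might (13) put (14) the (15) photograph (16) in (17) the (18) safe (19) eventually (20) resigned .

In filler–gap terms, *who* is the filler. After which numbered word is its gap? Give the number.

11

'who' is the subject of the clause embedded under 'believe'. It moves to the left edge, and the trace sits right after 'believe':
The juror who the director could want to threaten to believe ___ might put the photograph in the safe eventually resigned.
'believe' is word 11.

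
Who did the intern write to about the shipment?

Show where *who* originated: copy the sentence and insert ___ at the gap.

In situ: The intern did write to who about the shipment.
The filler 'who' is interpreted as the object of the preposition 'to'. The gap is right after 'to'.

Who did the intern write to ___ about the shipment?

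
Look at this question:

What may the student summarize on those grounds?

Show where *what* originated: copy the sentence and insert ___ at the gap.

What may the student summarize ___ on those grounds?

Underlying clause: The student may summarize what on those grounds.
'what' is the direct object of 'summarize'. The gap is right after 'summarize'.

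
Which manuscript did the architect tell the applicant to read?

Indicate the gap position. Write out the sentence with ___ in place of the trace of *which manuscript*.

Which manuscript did the architect tell the applicant to read ___?

Pre-movement form: The architect did tell the applicant to read which manuscript.
'which manuscript' functions as the direct object of 'read'. The gap is right after 'read'.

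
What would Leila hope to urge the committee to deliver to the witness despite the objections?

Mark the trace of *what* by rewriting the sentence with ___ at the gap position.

Before movement: Leila would hope to urge the committee to deliver what to the witness despite the objections.
'what' is the direct object of 'deliver'. The gap is right after 'deliver'.

What would Leila hope to urge the committee to deliver ___ to the witness despite the objections?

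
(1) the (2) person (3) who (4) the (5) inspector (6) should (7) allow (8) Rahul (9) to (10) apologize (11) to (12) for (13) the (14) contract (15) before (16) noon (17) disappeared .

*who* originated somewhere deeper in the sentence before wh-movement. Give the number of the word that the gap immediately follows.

11

The filler 'who' is interpreted as the object of the preposition 'to'. It moves to the left edge, and the trace sits right after 'to':
The person who the inspector should allow Rahul to apologize to ___ for the contract before noon disappeared.
'to' is word 11.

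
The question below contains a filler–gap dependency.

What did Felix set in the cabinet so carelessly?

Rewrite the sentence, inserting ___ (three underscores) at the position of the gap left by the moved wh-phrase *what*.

Pre-movement form: Felix did set what in the cabinet so carelessly.
'what' functions as the direct object of 'set'. The gap is right after 'set'.

What did Felix set ___ in the cabinet so carelessly?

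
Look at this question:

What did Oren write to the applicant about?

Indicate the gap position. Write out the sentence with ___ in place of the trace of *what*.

What did Oren write to the applicant about ___?

Pre-movement form: Oren did write to the applicant about what.
'what' is the object of the preposition 'about'. The gap is right after 'about'.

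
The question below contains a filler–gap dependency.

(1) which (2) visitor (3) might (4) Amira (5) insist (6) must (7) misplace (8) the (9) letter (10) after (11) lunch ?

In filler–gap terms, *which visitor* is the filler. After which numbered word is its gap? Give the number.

5

In situ: Amira might insist which visitor must misplace the letter after lunch.
The filler 'which visitor' is interpreted as the subject of the clause embedded under 'insist'. Fronting leaves a gap immediately after 'insist':
Which visitor might Amira insist ___ must misplace the letter after lunch?
'insist' is word 5.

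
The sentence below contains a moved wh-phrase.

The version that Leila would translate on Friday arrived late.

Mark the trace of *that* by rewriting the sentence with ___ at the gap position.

The filler 'that' is interpreted as the direct object of 'translate'. The gap is right after 'translate'.

The version that Leila would translate ___ on Friday arrived late.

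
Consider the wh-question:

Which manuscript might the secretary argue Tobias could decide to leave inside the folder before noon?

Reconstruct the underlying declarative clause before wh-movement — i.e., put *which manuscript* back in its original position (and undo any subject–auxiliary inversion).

The secretary might argue Tobias could decide to leave which manuscript inside the folder before noon.

'which manuscript' is the direct object of 'leave'. Wh-movement fronts it, leaving a gap right after 'leave':
Which manuscript might the secretary argue Tobias could decide to leave ___ inside the folder before noon?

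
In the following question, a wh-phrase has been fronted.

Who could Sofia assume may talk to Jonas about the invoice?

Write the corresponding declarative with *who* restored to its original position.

'who' functions as the subject of the clause embedded under 'assume'. It moves to the left edge, and the trace sits right after 'assume':
Who could Sofia assume ___ may talk to Jonas about the invoice?

Sofia could assume who may talk to Jonas about the invoice.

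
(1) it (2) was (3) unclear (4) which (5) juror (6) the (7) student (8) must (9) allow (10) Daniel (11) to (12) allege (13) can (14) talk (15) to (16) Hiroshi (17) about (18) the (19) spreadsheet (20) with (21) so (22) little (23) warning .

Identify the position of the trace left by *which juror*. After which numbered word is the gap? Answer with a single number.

12

Pre-movement form: The student must allow Daniel to allege which juror can talk to Hiroshi about the spreadsheet with so little warning.
'which juror' is the subject of the clause embedded under 'allege'. Wh-movement fronts it, leaving a gap right after 'allege':
It was unclear which juror the student must allow Daniel to allege ___ can talk to Hiroshi about the spreadsheet with so little warning.
'allege' is word 12.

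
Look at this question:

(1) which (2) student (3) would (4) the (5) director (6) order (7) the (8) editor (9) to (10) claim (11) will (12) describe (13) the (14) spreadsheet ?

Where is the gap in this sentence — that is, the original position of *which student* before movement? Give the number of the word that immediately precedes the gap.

10

Pre-movement form: The director would order the editor to claim which student will describe the spreadsheet.
'which student' functions as the subject of the clause embedded under 'claim'. Fronting leaves a gap immediately after 'claim':
Which student would the director order the editor to claim ___ will describe the spreadsheet?
'claim' is word 10.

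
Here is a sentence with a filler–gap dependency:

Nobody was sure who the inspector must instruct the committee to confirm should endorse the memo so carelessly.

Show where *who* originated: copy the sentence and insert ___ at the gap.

Nobody was sure who the inspector must instruct the committee to confirm ___ should endorse the memo so carelessly.

Underlying clause: The inspector must instruct the committee to confirm who should endorse the memo so carelessly.
'who' functions as the subject of the clause embedded under 'confirm'. The gap is right after 'confirm'.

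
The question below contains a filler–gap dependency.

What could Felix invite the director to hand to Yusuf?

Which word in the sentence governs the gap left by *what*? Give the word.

In situ: Felix could invite the director to hand what to Yusuf.
'what' functions as the direct object of 'hand'. It moves to the left edge, and the trace sits right after 'hand':
What could Felix invite the director to hand ___ to Yusuf?

hand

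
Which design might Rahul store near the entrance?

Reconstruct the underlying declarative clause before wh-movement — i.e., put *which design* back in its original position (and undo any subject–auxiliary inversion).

'which design' functions as the direct object of 'store'. Fronting leaves a gap immediately after 'store':
Which design might Rahul store ___ near the entrance?

Rahul might store which design near the entrance.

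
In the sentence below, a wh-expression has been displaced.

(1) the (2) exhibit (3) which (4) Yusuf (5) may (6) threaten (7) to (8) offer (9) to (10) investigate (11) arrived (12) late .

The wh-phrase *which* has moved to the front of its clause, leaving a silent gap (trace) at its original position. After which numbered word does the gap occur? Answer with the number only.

10

'which' is the direct object of 'investigate'. Fronting leaves a gap immediately after 'investigate':
The exhibit which Yusuf may threaten to offer to investigate ___ arrived late.
'investigate' is word 10.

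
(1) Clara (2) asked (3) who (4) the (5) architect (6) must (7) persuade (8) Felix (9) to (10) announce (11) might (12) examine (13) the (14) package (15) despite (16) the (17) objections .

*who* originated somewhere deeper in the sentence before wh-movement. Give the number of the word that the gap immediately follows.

10

In situ: The architect must persuade Felix to announce who might examine the package despite the objections.
'who' is the subject of the clause embedded under 'announce'. Wh-movement fronts it, leaving a gap right after 'announce':
Clara asked who the architect must persuade Felix to announce ___ might examine the package despite the objections.
'announce' is word 10.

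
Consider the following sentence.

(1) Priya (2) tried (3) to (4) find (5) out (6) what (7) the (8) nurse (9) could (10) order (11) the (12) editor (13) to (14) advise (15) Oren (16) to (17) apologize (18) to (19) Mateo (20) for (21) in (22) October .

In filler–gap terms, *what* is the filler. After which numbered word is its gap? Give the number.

20

Pre-movement form: The nurse could order the editor to advise Oren to apologize to Mateo for what in October.
'what' is the object of the preposition 'for'. Fronting leaves a gap immediately after 'for':
Priya tried to find out what the nurse could order the editor to advise Oren to apologize to Mateo for ___ in October.
'for' is word 20.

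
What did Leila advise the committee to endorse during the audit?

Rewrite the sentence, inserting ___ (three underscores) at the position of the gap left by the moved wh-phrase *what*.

In situ: Leila did advise the committee to endorse what during the audit.
'what' functions as the direct object of 'endorse'. The gap is right after 'endorse'.

What did Leila advise the committee to endorse ___ during the audit?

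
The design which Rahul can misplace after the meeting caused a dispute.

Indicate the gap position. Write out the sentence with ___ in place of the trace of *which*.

'which' functions as the direct object of 'misplace'. The gap is right after 'misplace'.

The design which Rahul can misplace ___ after the meeting caused a dispute.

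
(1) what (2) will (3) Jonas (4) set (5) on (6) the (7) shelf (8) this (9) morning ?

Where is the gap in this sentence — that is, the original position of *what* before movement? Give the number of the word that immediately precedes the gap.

4

Underlying clause: Jonas will set what on the shelf this morning.
'what' is the direct object of 'set'. Wh-movement fronts it, leaving a gap right after 'set':
What will Jonas set ___ on the shelf this morning?
'set' is word 4.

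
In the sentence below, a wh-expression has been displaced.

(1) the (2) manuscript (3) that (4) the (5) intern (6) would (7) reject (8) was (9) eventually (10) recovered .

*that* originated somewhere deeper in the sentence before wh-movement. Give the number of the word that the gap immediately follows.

'that' functions as the direct object of 'reject'. Fronting leaves a gap immediately after 'reject':
The manuscript that the intern would reject ___ was eventually recovered.
'reject' is word 7.

7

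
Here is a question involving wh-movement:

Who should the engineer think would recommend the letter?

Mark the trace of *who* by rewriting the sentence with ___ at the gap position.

Who should the engineer think ___ would recommend the letter?

In situ: The engineer should think who would recommend the letter.
'who' functions as the subject of the clause embedded under 'think'. The gap is right after 'think'.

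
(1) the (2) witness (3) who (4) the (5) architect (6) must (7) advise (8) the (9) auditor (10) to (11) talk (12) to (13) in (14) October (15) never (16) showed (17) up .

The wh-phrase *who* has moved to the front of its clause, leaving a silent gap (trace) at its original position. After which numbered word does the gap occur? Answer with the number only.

12

The filler 'who' is interpreted as the object of the preposition 'to'. It moves to the left edge, and the trace sits right after 'to':
The witness who the architect must advise the auditor to talk to ___ in October never showed up.
'to' is word 12.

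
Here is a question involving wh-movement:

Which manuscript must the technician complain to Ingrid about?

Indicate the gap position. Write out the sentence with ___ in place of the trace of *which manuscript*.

Pre-movement form: The technician must complain to Ingrid about which manuscript.
'which manuscript' is the object of the preposition 'about'. The gap is right after 'about'.

Which manuscript must the technician complain to Ingrid about ___?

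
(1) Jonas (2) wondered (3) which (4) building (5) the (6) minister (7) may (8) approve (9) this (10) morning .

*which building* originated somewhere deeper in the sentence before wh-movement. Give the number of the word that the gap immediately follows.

Before movement: The minister may approve which building this morning.
The filler 'which building' is interpreted as the direct object of 'approve'. Fronting leaves a gap immediately after 'approve':
Jonas wondered which building the minister may approve ___ this morning.
'approve' is word 8.

8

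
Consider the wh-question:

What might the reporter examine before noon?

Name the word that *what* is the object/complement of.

Underlying clause: The reporter might examine what before noon.
'what' is the direct object of 'examine'. Fronting leaves a gap immediately after 'examine':
What might the reporter examine ___ before noon?

examine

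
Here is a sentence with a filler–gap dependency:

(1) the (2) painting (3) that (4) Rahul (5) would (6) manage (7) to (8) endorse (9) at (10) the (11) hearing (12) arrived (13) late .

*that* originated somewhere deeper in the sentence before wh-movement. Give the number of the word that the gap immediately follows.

'that' functions as the direct object of 'endorse'. Fronting leaves a gap immediately after 'endorse':
The painting that Rahul would manage to endorse ___ at the hearing arrived late.
'endorse' is word 8.

8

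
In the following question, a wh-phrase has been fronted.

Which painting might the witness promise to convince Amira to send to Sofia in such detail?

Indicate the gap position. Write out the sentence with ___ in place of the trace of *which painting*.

Which painting might the witness promise to convince Amira to send ___ to Sofia in such detail?

Before movement: The witness might promise to convince Amira to send which painting to Sofia in such detail.
'which painting' is the direct object of 'send'. The gap is right after 'send'.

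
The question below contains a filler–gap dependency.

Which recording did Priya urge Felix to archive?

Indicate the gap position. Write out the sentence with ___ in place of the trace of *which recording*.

Before movement: Priya did urge Felix to archive which recording.
The filler 'which recording' is interpreted as the direct object of 'archive'. The gap is right after 'archive'.

Which recording did Priya urge Felix to archive ___?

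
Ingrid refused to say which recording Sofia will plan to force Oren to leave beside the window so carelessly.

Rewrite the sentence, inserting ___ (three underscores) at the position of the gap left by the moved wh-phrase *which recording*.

Ingrid refused to say which recording Sofia will plan to force Oren to leave ___ beside the window so carelessly.

Pre-movement form: Sofia will plan to force Oren to leave which recording beside the window so carelessly.
'which recording' is the direct object of 'leave'. The gap is right after 'leave'.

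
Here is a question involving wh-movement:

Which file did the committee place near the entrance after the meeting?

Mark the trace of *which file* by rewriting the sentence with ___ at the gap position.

Which file did the committee place ___ near the entrance after the meeting?

Underlying clause: The committee did place which file near the entrance after the meeting.
'which file' functions as the direct object of 'place'. The gap is right after 'place'.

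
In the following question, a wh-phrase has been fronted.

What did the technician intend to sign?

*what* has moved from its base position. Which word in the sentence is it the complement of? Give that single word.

sign

In situ: The technician did intend to sign what.
'what' functions as the direct object of 'sign'. Wh-movement fronts it, leaving a gap right after 'sign':
What did the technician intend to sign ___?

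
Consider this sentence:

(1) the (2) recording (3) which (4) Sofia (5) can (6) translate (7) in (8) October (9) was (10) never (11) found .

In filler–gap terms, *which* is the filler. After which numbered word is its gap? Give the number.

6

The filler 'which' is interpreted as the direct object of 'translate'. Fronting leaves a gap immediately after 'translate':
The recording which Sofia can translate ___ in October was never found.
'translate' is word 6.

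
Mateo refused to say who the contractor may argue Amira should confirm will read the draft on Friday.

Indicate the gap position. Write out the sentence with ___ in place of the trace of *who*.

Mateo refused to say who the contractor may argue Amira should confirm ___ will read the draft on Friday.

Before movement: The contractor may argue Amira should confirm who will read the draft on Friday.
'who' functions as the subject of the clause embedded under 'confirm'. The gap is right after 'confirm'.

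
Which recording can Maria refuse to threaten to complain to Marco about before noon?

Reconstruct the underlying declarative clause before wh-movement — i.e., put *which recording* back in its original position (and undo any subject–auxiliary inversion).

The filler 'which recording' is interpreted as the object of the preposition 'about'. Fronting leaves a gap immediately after 'about':
Which recording can Maria refuse to threaten to complain to Marco about ___ before noon?

Maria can refuse to threaten to complain to Marco about which recording before noon.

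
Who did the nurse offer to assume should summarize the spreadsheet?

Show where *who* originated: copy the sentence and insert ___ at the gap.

Pre-movement form: The nurse did offer to assume who should summarize the spreadsheet.
'who' functions as the subject of the clause embedded under 'assume'. The gap is right after 'assume'.

Who did the nurse offer to assume ___ should summarize the spreadsheet?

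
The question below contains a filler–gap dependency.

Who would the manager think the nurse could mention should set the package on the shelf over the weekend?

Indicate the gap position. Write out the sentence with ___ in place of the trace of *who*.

In situ: The manager would think the nurse could mention who should set the package on the shelf over the weekend.
The filler 'who' is interpreted as the subject of the clause embedded under 'mention'. The gap is right after 'mention'.

Who would the manager think the nurse could mention ___ should set the package on the shelf over the weekend?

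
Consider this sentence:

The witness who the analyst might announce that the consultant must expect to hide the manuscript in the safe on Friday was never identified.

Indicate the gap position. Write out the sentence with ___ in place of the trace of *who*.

The filler 'who' is interpreted as the direct object of 'expect'. The gap is right after 'expect'.

The witness who the analyst might announce that the consultant must expect ___ to hide the manuscript in the safe on Friday was never identified.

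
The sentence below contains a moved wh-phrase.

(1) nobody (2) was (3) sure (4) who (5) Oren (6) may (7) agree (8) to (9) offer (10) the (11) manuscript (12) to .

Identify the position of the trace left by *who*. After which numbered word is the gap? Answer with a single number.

Before movement: Oren may agree to offer the manuscript to who.
'who' functions as the object of the preposition 'to' (recipient of 'offer'). Fronting leaves a gap immediately after 'to':
Nobody was sure who Oren may agree to offer the manuscript to ___.
'to' is word 12.

12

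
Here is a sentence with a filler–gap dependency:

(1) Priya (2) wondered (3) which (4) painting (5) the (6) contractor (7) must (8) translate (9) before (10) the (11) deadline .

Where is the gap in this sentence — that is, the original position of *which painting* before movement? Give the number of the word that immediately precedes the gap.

Pre-movement form: The contractor must translate which painting before the deadline.
The filler 'which painting' is interpreted as the direct object of 'translate'. It moves to the left edge, and the trace sits right after 'translate':
Priya wondered which painting the contractor must translate ___ before the deadline.
'translate' is word 8.

8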